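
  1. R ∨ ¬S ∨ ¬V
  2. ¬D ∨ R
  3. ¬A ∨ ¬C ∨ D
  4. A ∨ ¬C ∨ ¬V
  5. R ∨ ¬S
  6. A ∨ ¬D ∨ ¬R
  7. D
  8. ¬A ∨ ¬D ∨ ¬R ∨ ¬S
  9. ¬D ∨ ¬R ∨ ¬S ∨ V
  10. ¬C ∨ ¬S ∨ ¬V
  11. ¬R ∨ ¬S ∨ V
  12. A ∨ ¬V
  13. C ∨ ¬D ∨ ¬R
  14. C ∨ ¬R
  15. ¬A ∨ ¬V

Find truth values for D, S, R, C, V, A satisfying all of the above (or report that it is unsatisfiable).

Unit clause (D) forces D = True.
In (¬D ∨ R) only R is left, so R = True.
In (A ∨ ¬D ∨ ¬R) only A is left, so A = True.
In (¬A ∨ ¬D ∨ ¬R ∨ ¬S) only ¬S is left, so S = False.
In (C ∨ ¬D ∨ ¬R) only C is left, so C = True.
In (¬A ∨ ¬V) only ¬V is left, so V = False.
All clauses satisfied.

D=T; S=F; R=T; C=T; V=F; A=T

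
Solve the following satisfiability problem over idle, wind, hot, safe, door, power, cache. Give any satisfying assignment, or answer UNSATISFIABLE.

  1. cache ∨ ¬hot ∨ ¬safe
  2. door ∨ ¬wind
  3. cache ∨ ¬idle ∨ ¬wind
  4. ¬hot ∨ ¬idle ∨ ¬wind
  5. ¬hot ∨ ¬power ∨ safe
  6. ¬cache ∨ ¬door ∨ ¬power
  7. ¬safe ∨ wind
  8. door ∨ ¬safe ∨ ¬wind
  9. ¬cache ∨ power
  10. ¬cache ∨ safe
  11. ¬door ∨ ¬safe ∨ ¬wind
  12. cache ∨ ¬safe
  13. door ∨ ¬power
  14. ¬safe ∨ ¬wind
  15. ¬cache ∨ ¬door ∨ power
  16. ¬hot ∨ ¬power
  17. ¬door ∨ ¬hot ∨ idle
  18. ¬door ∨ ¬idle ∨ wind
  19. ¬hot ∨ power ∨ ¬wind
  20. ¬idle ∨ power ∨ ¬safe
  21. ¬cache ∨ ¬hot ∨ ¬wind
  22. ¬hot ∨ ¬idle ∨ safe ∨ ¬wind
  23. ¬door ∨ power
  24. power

idle=F, wind=T, hot=F, safe=F, door=T, power=T, cache=F

Unit clause (power) forces power = True.
In (door ∨ ¬power) only door is left, so door = True.
In (¬hot ∨ ¬power) only ¬hot is left, so hot = False.
In (¬cache ∨ ¬door ∨ ¬power) only ¬cache is left, so cache = False.
In (cache ∨ ¬safe) only ¬safe is left, so safe = False.
Try idle = True:
  (cache ∨ ¬idle ∨ ¬wind) forces wind = False.
  clause (¬door ∨ ¬idle ∨ wind) is falsified — backtrack.
So idle = False.
Set wind = True.
All clauses satisfied.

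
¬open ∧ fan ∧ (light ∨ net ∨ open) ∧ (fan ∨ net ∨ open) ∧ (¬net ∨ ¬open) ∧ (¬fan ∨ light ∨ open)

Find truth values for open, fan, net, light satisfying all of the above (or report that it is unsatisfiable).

open = False, fan = True, net = False, light = True

Unit clause (¬open) forces open = False.
Unit clause (fan) forces fan = True.
In (¬fan ∨ light ∨ open) only light is left, so light = True.
Set net = False.
Check each clause:
  (¬open): ¬open holds.
  (fan): fan holds.
  (light ∨ net ∨ open): light holds.
  (fan ∨ net ∨ open): fan holds.
  (¬net ∨ ¬open): ¬net holds.
  (¬fan ∨ light ∨ open): light holds.
All clauses satisfied.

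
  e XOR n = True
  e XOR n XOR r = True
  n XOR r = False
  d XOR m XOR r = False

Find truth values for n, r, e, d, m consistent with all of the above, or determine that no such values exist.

n = False, r = False, e = True, d = True, m = True

e XOR n = T XOR F = True ✓
e XOR n XOR r = T XOR F XOR F = True ✓
n XOR r = F XOR F = False ✓
d XOR m XOR r = T XOR T XOR F = False ✓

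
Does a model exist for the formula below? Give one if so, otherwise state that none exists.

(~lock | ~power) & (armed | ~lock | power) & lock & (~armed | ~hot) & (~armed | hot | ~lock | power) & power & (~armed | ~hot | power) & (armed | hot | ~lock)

UNSATISFIABLE

Case power = True:
  (~lock | ~power) forces lock = False.
  Clause (lock) is falsified — contradiction.
Case power = False:
  Clause (power) is falsified — contradiction.
Both cases fail, so the formula is unsatisfiable.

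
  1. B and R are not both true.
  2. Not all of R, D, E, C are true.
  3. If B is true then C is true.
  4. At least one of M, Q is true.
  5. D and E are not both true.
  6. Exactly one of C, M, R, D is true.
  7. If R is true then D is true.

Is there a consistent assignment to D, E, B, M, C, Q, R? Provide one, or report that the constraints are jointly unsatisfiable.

D: False; E: False; B: False; M: True; C: False; Q: True; R: False

  (1) B=F, R=F — not both ✓
  (2) {R, D, E, C}: 0/4 true — not all ✓
  (3) B=F ⇒ C: vacuous ✓
  (4) {M, Q}: 2 true — at least one ✓
  (5) D=F, E=F — not both ✓
  (6) {C, M, R, D}: 1 true — exactly one ✓
  (7) R=F ⇒ D: vacuous ✓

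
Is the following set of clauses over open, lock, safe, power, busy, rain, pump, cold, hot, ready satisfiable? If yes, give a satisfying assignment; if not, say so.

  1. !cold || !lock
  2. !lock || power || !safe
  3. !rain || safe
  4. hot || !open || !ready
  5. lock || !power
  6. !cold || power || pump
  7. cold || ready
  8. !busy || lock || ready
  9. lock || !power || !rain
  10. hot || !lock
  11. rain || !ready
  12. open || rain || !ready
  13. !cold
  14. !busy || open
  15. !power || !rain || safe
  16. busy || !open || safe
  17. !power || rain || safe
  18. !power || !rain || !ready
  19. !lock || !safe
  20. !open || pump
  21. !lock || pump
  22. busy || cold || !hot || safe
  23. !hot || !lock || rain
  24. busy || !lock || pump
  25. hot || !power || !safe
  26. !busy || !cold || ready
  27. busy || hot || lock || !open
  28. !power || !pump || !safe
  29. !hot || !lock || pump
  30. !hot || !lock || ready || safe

Unit clause (!cold) forces cold = False.
In (cold || ready) only ready is left, so ready = True.
In (rain || !ready) only rain is left, so rain = True.
In (!power || !rain || !ready) only !power is left, so power = False.
In (!rain || safe) only safe is left, so safe = True.
In (!lock || !safe) only !lock is left, so lock = False.
Set open = True.
  then (hot || !open || !ready) forces hot = True.
  then (!open || pump) forces pump = True.
Set busy = False.
All clauses satisfied.

open: True, lock: False, safe: True, power: False, busy: False, rain: True, pump: True, cold: False, hot: True, ready: True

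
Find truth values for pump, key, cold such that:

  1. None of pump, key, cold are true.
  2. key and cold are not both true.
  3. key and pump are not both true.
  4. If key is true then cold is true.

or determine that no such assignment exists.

pump = False; key = False; cold = False

  (1) {pump, key, cold}: 0 true — none ✓
  (2) key=F, cold=F — not both ✓
  (3) key=F, pump=F — not both ✓
  (4) key=F ⇒ cold: vacuous ✓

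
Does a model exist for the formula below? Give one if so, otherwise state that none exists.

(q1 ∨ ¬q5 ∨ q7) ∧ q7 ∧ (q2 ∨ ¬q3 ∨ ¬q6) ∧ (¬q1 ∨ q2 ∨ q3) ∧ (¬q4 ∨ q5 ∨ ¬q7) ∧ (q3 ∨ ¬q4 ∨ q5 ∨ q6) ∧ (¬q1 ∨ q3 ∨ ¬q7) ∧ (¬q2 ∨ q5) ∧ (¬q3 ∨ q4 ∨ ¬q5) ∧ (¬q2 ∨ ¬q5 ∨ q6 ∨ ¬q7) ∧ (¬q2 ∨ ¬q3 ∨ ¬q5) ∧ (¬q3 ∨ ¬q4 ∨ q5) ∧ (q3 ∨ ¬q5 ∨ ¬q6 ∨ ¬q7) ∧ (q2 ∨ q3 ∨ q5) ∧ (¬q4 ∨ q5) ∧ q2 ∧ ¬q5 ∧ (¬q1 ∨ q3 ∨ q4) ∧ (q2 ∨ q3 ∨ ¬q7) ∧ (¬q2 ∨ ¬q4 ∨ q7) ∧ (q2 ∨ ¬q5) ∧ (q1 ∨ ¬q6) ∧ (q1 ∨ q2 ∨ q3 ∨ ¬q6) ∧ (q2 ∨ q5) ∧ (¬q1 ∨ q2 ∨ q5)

Unsatisfiable

Case q2 = True:
  (q7) forces q7 = True.
  (¬q2 ∨ q5) forces q5 = True.
  Clause (¬q5) is falsified — contradiction.
Case q2 = False:
  Clause (q2) is falsified — contradiction.
Both cases fail, so the formula is unsatisfiable.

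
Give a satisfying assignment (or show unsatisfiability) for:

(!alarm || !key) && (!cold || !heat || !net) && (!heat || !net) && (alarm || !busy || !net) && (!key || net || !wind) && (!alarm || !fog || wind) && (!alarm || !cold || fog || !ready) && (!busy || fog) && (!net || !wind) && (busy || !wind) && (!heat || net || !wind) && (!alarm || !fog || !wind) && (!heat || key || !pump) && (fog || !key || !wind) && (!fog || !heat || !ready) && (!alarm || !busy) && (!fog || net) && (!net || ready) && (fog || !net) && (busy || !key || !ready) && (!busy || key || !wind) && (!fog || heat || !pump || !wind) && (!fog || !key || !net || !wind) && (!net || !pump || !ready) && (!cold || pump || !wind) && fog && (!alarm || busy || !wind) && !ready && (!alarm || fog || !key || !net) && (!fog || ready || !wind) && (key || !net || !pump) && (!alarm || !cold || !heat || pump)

Case ready = True:
  Clause (!ready) is falsified — contradiction.
Case ready = False:
  (!net || ready) forces net = False.
  (!fog || net) forces fog = False.
  Clause (fog) is falsified — contradiction.
Both cases fail, so the formula is unsatisfiable.

Unsatisfiable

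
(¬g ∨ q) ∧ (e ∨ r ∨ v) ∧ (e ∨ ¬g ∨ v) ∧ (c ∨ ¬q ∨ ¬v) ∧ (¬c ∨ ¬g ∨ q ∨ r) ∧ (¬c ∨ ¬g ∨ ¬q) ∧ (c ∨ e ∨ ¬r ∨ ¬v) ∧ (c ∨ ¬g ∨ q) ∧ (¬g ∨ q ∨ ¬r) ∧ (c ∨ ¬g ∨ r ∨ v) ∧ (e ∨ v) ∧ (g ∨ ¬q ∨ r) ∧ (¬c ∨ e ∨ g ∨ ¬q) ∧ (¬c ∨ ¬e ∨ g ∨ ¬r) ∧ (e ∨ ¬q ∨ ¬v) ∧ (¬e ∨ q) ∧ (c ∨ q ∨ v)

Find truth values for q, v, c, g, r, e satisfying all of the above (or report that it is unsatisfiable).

q=F, v=T, c=T, g=F, r=T, e=F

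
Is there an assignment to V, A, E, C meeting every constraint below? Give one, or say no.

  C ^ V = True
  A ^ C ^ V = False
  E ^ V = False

V = False, A = True, E = False, C = True

C ^ V = T ^ F = True ✓
A ^ C ^ V = T ^ T ^ F = False ✓
E ^ V = F ^ F = False ✓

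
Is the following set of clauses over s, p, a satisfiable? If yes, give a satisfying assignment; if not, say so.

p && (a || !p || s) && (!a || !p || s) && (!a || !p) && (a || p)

Unit clause (p) forces p = True.
In (!a || !p) only !a is left, so a = False.
In (a || !p || s) only s is left, so s = True.
Check each clause:
  (p): p holds.
  (a || !p || s): s holds.
  (!a || !p || s): !a holds.
  (!a || !p): !a holds.
  (a || p): p holds.
All clauses satisfied.

s=T, p=T, a=F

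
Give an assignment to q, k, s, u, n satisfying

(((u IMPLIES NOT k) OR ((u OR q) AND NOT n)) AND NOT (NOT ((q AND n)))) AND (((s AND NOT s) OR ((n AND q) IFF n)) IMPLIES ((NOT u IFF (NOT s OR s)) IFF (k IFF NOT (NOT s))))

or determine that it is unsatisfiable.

q = True, k = False, s = True, u = True, n = True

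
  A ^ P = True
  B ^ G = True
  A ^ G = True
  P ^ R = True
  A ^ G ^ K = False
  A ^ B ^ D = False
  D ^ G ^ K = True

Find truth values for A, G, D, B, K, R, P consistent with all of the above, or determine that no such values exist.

A = True; G = False; D = False; B = True; K = True; R = True; P = False

A ^ P = T ^ F = True ✓
B ^ G = T ^ F = True ✓
A ^ G = T ^ F = True ✓
P ^ R = F ^ T = True ✓
A ^ G ^ K = T ^ F ^ T = False ✓
A ^ B ^ D = T ^ T ^ F = False ✓
D ^ G ^ K = F ^ F ^ T = True ✓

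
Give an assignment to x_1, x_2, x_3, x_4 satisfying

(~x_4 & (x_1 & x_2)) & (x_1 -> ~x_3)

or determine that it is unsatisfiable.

x_1=T; x_2=T; x_3=F; x_4=F

  ~x_4 & (x_1 & x_2) = True
    ~x_4 = True
    x_1 & x_2 = True
  x_1 -> ~x_3 = True
    ~x_3 = True
Both conjuncts True, so the formula holds.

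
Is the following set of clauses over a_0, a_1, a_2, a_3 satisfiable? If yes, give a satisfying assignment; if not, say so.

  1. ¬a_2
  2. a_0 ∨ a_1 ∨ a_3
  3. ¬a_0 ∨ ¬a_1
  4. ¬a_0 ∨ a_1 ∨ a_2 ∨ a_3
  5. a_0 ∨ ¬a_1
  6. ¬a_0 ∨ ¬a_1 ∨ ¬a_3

a_0=F, a_1=F, a_2=F, a_3=T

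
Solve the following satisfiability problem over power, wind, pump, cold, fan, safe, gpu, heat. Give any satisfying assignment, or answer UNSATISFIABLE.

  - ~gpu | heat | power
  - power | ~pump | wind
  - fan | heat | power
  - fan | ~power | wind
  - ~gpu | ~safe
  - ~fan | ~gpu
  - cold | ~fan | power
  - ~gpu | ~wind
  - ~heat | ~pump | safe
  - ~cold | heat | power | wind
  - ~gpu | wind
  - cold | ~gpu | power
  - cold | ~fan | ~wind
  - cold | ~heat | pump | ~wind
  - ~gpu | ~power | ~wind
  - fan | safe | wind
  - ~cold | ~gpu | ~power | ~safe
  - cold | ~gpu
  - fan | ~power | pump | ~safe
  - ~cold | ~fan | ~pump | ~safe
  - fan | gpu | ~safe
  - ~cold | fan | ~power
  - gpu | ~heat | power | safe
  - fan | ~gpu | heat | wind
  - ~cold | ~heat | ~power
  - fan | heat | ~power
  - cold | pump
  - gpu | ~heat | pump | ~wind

Set power = True.
Set wind = False.
  then (fan | ~power | wind) forces fan = True.
  then (~fan | ~gpu) forces gpu = False.
Set pump = True.
Set cold = False.
Set safe = False.
  then (~heat | ~pump | safe) forces heat = False.
All clauses satisfied.

power: True, wind: False, pump: True, cold: False, fan: True, safe: False, gpu: False, heat: False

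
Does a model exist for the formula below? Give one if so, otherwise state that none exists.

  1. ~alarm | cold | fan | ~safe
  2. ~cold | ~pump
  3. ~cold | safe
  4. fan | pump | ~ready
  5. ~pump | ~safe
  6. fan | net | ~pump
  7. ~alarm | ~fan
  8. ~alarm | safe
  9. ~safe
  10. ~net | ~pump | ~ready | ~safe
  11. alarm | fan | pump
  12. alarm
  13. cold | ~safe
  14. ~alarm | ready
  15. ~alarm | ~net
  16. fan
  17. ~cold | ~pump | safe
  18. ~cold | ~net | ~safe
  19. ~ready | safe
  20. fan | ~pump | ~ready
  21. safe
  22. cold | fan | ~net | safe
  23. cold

Case safe = True:
  Clause (~safe) is falsified — contradiction.
Case safe = False:
  Clause (safe) is falsified — contradiction.
Both cases fail, so the formula is unsatisfiable.

No satisfying assignment exists.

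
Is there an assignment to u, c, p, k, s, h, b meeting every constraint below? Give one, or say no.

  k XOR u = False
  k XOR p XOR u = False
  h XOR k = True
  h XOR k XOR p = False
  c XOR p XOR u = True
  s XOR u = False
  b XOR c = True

Adding constraints 1, 2, 3, 4 mod 2: every variable appears an even number of times on the left, so the left side is 0.
But the right sides sum to 1 (mod 2). 0 ≠ 1 — the system is inconsistent.

No satisfying assignment exists.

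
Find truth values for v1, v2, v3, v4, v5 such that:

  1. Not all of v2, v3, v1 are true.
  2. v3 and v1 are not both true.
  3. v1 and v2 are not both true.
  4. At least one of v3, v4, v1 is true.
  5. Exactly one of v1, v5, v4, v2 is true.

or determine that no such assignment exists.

v1 = False; v2 = False; v3 = False; v4 = True; v5 = False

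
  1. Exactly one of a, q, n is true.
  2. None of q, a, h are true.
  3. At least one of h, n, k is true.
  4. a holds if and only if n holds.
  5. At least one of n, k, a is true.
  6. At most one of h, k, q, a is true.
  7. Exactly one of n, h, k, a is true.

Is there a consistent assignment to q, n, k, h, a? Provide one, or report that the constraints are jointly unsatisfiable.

Case q = True:
  Constraint (2) is violated (q=T) — contradiction.
Case q = False:
  (2) forces a = False.
  (1) with a=F, q=F forces n = True.
  Constraint (4) is violated (a=F, n=T) — contradiction.
Both cases fail — unsatisfiable.

Unsatisfiable — no assignment works.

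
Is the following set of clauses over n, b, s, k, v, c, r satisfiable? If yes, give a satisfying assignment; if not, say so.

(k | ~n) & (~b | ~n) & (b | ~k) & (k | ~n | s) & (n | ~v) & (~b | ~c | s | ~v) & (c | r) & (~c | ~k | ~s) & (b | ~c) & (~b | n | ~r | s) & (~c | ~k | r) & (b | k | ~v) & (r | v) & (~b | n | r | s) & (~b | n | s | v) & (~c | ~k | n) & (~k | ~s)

n = False; b = False; s = False; k = False; v = False; c = False; r = True

Set n = False.
  then (n | ~v) forces v = False.
  then (r | v) forces r = True.
Set b = False.
  then (b | ~k) forces k = False.
  then (b | ~c) forces c = False.
Set s = False.
All clauses satisfied.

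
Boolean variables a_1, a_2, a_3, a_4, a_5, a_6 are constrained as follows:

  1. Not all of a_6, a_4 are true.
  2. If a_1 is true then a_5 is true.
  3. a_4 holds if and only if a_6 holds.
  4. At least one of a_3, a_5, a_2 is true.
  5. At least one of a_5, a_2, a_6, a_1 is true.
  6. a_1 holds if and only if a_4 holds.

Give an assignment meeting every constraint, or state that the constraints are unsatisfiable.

a_1 = False, a_2 = False, a_3 = False, a_4 = False, a_5 = True, a_6 = False

  (1) {a_6, a_4}: 0/2 true — not all ✓
  (2) a_1=F ⇒ a_5: vacuous ✓
  (3) a_4=F, a_6=F — same ✓
  (4) {a_3, a_5, a_2}: 1 true — at least one ✓
  (5) {a_5, a_2, a_6, a_1}: 1 true — at least one ✓
  (6) a_1=F, a_4=F — same ✓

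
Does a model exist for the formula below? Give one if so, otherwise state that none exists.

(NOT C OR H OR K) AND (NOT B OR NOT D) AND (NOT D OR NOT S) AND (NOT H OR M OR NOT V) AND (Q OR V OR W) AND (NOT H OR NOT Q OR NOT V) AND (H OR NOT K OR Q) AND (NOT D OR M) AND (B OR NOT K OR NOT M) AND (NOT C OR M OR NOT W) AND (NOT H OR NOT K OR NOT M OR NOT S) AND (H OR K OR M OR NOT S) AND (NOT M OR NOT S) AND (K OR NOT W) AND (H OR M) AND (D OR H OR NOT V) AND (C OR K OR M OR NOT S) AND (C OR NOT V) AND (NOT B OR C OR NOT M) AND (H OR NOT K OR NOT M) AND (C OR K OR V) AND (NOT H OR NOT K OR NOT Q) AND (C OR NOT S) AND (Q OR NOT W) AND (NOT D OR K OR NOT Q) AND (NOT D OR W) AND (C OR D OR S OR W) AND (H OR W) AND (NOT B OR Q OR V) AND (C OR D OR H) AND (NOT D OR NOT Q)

Set B = True.
  then (NOT B OR NOT D) forces D = False.
Set M = True.
  then (NOT M OR NOT S) forces S = False.
  then (NOT B OR C OR NOT M) forces C = True.
Try H = False:
  (NOT C OR H OR K) forces K = True.
  clause (H OR NOT K OR NOT M) is falsified — backtrack.
So H = True.
Set W = False.
Set Q = False.
  then (Q OR V OR W) forces V = True.
Set K = True.
All clauses satisfied.

B = True, M = True, H = True, D = False, C = True, S = False, W = False, Q = False, V = True, K = True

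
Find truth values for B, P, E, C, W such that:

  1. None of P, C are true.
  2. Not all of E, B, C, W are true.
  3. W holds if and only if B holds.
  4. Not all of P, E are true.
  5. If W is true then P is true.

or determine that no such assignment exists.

B = False, P = False, E = True, C = False, W = False

  (1) {P, C}: 0 true — none ✓
  (2) {E, B, C, W}: 1/4 true — not all ✓
  (3) W=F, B=F — same ✓
  (4) {P, E}: 1/2 true — not all ✓
  (5) W=F ⇒ P: vacuous ✓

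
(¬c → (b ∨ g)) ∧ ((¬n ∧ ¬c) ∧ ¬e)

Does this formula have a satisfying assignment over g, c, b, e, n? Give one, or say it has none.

g = True, c = False, b = True, e = False, n = False

  ¬c → (b ∨ g) = True
    ¬c = True
    b ∨ g = True
  (¬n ∧ ¬c) ∧ ¬e = True
    ¬n ∧ ¬c = True
      ¬n = True
      ¬c = True
    ¬e = True
Both conjuncts True, so the formula holds.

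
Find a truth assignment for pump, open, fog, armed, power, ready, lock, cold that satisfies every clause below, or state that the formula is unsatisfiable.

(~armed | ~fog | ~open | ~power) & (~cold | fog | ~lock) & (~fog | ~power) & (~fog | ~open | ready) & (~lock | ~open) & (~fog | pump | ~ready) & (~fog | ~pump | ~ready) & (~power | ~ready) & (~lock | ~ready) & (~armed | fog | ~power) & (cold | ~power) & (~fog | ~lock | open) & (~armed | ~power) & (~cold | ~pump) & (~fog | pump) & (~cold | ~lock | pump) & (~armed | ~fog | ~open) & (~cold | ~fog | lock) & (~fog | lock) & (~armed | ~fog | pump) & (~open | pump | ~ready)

pump=T, open=T, fog=F, armed=T, power=F, ready=F, lock=F, cold=F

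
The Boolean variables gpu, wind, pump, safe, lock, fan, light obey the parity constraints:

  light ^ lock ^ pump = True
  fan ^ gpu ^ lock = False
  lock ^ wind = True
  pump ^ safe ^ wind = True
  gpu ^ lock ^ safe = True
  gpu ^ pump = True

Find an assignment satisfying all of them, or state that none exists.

gpu = False, wind = False, pump = True, safe = False, lock = True, fan = True, light = True

light ^ lock ^ pump = T ^ T ^ T = True ✓
fan ^ gpu ^ lock = T ^ F ^ T = False ✓
lock ^ wind = T ^ F = True ✓
pump ^ safe ^ wind = T ^ F ^ F = True ✓
gpu ^ lock ^ safe = F ^ T ^ F = True ✓
gpu ^ pump = F ^ T = True ✓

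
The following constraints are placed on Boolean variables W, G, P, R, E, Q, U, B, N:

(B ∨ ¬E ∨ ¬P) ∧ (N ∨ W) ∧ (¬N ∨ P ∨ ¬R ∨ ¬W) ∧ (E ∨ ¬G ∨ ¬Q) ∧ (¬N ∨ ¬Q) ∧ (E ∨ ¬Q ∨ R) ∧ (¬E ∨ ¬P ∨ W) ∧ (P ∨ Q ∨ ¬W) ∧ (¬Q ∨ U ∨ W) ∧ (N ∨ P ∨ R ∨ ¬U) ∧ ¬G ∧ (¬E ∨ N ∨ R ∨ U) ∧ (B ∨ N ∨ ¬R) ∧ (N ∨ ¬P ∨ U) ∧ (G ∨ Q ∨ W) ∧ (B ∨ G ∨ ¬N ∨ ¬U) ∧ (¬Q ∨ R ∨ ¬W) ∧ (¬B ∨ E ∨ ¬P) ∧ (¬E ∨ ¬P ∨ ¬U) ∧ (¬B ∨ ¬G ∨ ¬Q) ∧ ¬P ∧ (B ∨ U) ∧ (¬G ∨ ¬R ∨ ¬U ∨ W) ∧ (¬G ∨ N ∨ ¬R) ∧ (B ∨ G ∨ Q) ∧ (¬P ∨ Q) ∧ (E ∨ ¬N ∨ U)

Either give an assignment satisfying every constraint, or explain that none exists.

Unit clause (¬G) forces G = False.
Unit clause (¬P) forces P = False.
Try W = False:
  (N ∨ W) forces N = True.
  (¬N ∨ ¬Q) forces Q = False.
  clause (G ∨ Q ∨ W) is falsified — backtrack.
So W = True.
  then (P ∨ Q ∨ ¬W) forces Q = True.
  then (¬Q ∨ R ∨ ¬W) forces R = True.
  then (¬N ∨ P ∨ ¬R ∨ ¬W) forces N = False.
  then (B ∨ N ∨ ¬R) forces B = True.
Set E = True.
Set U = False.
All clauses satisfied.

W = True, G = False, P = False, R = True, E = True, Q = True, U = False, B = True, N = False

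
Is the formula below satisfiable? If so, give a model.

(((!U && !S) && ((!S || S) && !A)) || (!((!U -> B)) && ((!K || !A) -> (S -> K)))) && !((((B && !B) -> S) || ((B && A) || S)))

The conjunct !((((B && !B) -> S) || ((B && A) || S))) is unsatisfiable on its own:
  B=F, A=F, S=F: evaluates to False.
  B=F, A=F, S=T: evaluates to False.
  B=F, A=T, S=F: evaluates to False.
  B=F, A=T, S=T: evaluates to False.
  B=T, A=F, S=F: evaluates to False.
  B=T, A=F, S=T: evaluates to False.
  B=T, A=T, S=F: evaluates to False.
  B=T, A=T, S=T: evaluates to False.
So the whole conjunction is unsatisfiable.

Unsatisfiable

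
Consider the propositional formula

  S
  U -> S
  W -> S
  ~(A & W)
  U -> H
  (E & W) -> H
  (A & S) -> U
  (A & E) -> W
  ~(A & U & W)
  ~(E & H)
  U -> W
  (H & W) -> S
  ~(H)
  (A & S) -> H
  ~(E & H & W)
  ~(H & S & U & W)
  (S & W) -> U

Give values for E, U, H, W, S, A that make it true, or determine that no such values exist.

E=T; U=F; H=F; W=F; S=T; A=F

Unit clause (S) forces S = True.
Unit clause (~H) forces H = False.
In (~A | H | ~S) only ~A is left, so A = False.
In (H | ~U) only ~U is left, so U = False.
In (~S | U | ~W) only ~W is left, so W = False.
Set E = True.
All clauses satisfied.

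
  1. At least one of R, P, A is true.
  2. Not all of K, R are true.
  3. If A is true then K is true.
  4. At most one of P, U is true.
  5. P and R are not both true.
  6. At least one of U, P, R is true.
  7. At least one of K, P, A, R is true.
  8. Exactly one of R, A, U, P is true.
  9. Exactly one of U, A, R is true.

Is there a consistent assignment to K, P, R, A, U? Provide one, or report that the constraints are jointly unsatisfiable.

K: False, P: False, R: True, A: False, U: False

  (1) {R, P, A}: 1 true — at least one ✓
  (2) {K, R}: 1/2 true — not all ✓
  (3) A=F ⇒ K: vacuous ✓
  (4) {P, U}: 0 true — at most one ✓
  (5) P=F, R=T — not both ✓
  (6) {U, P, R}: 1 true — at least one ✓
  (7) {K, P, A, R}: 1 true — at least one ✓
  (8) {R, A, U, P}: 1 true — exactly one ✓
  (9) {U, A, R}: 1 true — exactly one ✓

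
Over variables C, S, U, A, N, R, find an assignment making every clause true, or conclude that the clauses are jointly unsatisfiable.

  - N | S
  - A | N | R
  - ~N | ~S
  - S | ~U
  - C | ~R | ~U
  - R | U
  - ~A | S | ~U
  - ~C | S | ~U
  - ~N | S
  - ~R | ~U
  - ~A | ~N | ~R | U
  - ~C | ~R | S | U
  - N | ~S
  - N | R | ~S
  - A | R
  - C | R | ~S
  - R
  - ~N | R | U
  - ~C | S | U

Case S = True:
  (~N | ~S) forces N = False.
  Clause (N | ~S) is falsified — contradiction.
Case S = False:
  (N | S) forces N = True.
  Clause (~N | S) is falsified — contradiction.
Both cases fail, so the formula is unsatisfiable.

The formula is unsatisfiable.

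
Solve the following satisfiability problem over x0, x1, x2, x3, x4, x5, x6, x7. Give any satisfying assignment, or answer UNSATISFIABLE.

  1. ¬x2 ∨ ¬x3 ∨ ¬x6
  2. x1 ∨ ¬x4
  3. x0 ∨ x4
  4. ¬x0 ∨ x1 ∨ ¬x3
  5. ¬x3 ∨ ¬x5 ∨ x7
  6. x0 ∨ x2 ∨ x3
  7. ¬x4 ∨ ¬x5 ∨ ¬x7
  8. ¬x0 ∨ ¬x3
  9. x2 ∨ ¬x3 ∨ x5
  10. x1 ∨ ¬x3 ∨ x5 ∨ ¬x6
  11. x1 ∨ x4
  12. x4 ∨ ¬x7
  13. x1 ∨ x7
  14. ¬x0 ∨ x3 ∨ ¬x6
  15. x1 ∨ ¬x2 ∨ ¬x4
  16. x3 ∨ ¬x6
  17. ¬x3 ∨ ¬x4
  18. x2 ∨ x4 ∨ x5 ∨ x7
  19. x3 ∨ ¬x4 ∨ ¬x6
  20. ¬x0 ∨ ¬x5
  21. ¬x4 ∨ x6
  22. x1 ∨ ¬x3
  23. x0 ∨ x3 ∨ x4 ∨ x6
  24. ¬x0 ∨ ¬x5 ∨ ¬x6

x0 = True; x1 = True; x2 = True; x3 = False; x4 = False; x5 = False; x6 = False; x7 = False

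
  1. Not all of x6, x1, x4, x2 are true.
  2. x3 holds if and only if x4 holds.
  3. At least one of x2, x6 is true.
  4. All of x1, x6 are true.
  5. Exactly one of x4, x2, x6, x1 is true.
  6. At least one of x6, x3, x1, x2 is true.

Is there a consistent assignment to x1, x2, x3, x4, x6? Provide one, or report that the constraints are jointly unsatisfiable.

Unsatisfiable

Case x1 = True:
  (4) forces x6 = True.
  Constraint (5) is violated (x6=T, x1=T) — contradiction.
Case x1 = False:
  Constraint (4) is violated (x1=F) — contradiction.
Both cases fail — unsatisfiable.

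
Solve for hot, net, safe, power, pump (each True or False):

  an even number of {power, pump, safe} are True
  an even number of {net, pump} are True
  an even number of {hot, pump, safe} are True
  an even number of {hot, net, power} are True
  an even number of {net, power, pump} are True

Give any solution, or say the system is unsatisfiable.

hot = False, net = False, safe = False, power = False, pump = False

{power, pump, safe}: 0 true → even ✓
{net, pump}: 0 true → even ✓
{hot, pump, safe}: 0 true → even ✓
{hot, net, power}: 0 true → even ✓
{net, power, pump}: 0 true → even ✓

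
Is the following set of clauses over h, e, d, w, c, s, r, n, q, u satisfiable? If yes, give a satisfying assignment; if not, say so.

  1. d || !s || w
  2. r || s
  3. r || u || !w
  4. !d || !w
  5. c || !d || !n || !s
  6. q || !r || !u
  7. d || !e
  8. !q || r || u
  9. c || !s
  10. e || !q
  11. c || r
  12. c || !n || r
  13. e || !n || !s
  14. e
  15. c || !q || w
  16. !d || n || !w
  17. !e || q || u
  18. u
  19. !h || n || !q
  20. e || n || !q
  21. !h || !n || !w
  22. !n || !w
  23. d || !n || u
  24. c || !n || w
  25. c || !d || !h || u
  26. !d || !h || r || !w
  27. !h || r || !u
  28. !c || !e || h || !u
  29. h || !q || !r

Unit clause (e) forces e = True.
Unit clause (u) forces u = True.
In (d || !e) only d is left, so d = True.
In (!d || !w) only !w is left, so w = False.
Set h = True.
  then (!h || r || !u) forces r = True.
  then (q || !r || !u) forces q = True.
  then (c || !q || w) forces c = True.
  then (!h || n || !q) forces n = True.
Set s = True.
All clauses satisfied.

h: True, e: True, d: True, w: False, c: True, s: True, r: True, n: True, q: True, u: True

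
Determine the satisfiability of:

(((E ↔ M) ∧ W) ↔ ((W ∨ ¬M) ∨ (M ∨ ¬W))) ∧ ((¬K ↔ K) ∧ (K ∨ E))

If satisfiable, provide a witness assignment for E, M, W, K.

The formula is unsatisfiable.

The conjunct ¬K ↔ K is unsatisfiable on its own:
  K=F: evaluates to False.
  K=T: evaluates to False.
So the whole conjunction is unsatisfiable.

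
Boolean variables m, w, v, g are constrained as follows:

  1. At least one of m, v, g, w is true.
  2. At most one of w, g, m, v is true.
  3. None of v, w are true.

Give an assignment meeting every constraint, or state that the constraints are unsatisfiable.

m: False; w: False; v: False; g: True

  (1) {m, v, g, w}: 1 true — at least one ✓
  (2) {w, g, m, v}: 1 true — at most one ✓
  (3) {v, w}: 0 true — none ✓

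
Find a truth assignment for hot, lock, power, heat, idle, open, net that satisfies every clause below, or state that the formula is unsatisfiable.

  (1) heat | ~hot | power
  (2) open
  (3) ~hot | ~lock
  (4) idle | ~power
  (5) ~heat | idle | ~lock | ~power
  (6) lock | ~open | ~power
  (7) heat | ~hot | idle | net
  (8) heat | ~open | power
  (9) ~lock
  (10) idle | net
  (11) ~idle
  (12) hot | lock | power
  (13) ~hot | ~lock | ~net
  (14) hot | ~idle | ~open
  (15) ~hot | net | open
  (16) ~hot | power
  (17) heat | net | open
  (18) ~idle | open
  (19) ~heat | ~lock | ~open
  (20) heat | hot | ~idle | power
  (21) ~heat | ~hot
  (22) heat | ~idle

Case hot = True:
  (open) forces open = True.
  (~hot | ~lock) forces lock = False.
  (lock | ~open | ~power) forces power = False.
  Clause (~hot | power) is falsified — contradiction.
Case hot = False:
  (open) forces open = True.
  (~lock) forces lock = False.
  (lock | ~open | ~power) forces power = False.
  Clause (hot | lock | power) is falsified — contradiction.
Both cases fail, so the formula is unsatisfiable.

No satisfying assignment exists.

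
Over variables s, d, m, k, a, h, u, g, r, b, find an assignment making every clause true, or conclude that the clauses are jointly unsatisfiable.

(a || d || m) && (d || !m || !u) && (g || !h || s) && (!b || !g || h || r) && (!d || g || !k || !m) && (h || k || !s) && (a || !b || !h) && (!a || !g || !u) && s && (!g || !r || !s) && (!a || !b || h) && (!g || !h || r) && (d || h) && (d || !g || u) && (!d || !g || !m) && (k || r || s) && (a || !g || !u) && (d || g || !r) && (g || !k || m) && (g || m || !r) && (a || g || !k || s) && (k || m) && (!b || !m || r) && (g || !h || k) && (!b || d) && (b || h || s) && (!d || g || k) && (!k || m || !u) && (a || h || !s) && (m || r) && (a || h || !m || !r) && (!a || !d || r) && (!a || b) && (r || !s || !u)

s=T; d=F; m=T; k=T; a=F; h=T; u=F; g=F; r=F; b=F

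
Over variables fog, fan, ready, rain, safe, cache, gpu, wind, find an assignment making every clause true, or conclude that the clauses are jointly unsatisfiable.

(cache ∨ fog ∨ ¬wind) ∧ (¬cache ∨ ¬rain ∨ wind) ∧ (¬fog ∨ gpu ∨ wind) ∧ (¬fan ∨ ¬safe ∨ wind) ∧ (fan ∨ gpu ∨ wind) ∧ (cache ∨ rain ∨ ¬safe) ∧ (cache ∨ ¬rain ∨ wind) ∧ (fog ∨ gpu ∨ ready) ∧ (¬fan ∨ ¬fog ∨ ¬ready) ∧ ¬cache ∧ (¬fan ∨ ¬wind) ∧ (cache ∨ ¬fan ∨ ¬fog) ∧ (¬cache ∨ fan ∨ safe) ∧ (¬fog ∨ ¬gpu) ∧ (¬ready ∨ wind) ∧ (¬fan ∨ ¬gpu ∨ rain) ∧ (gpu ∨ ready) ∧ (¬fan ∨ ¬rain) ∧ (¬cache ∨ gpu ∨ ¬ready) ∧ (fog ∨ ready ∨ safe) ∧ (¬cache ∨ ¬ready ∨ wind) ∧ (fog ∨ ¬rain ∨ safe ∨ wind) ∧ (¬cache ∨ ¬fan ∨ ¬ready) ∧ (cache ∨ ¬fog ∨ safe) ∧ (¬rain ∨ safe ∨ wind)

fog=T; fan=F; ready=T; rain=T; safe=T; cache=F; gpu=F; wind=T

Unit clause (¬cache) forces cache = False.
Try fog = False:
  (cache ∨ fog ∨ ¬wind) forces wind = False.
  (cache ∨ ¬rain ∨ wind) forces rain = False.
  (cache ∨ rain ∨ ¬safe) forces safe = False.
  (¬ready ∨ wind) forces ready = False.
  clause (fog ∨ ready ∨ safe) is falsified — backtrack.
So fog = True.
  then (cache ∨ ¬fan ∨ ¬fog) forces fan = False.
  then (¬fog ∨ ¬gpu) forces gpu = False.
  then (gpu ∨ ready) forces ready = True.
  then (cache ∨ ¬fog ∨ safe) forces safe = True.
  then (¬fog ∨ gpu ∨ wind) forces wind = True.
  then (cache ∨ rain ∨ ¬safe) forces rain = True.
All clauses satisfied.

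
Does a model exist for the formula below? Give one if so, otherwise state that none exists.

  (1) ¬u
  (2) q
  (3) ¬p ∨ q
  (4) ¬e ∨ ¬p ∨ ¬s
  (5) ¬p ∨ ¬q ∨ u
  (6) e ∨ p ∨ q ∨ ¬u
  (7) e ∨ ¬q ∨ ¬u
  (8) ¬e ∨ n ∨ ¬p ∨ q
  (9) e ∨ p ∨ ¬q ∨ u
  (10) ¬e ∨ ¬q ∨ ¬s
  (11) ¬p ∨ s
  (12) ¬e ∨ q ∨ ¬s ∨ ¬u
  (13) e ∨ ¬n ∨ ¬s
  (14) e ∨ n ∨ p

Unit clause (¬u) forces u = False.
Unit clause (q) forces q = True.
In (¬p ∨ ¬q ∨ u) only ¬p is left, so p = False.
In (e ∨ p ∨ ¬q ∨ u) only e is left, so e = True.
In (¬e ∨ ¬q ∨ ¬s) only ¬s is left, so s = False.
Set n = False.
All clauses satisfied.

e = True, s = False, n = False, p = False, u = False, q = True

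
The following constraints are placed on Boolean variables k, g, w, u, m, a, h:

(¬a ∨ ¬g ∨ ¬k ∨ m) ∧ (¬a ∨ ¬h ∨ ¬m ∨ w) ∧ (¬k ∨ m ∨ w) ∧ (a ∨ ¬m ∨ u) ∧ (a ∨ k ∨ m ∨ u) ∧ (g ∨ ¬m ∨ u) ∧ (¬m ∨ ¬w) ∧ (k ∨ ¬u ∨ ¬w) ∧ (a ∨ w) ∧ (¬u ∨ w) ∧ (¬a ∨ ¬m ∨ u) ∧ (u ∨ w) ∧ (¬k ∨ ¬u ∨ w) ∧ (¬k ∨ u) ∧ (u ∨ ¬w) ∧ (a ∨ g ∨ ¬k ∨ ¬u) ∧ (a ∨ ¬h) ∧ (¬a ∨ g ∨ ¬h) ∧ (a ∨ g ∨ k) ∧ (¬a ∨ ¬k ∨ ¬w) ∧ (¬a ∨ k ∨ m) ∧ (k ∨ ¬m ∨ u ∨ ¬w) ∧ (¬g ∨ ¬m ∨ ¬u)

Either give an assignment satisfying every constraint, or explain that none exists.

k = True, g = True, w = True, u = True, m = False, a = False, h = False

Set k = True.
  then (¬k ∨ u) forces u = True.
  then (¬u ∨ w) forces w = True.
  then (¬a ∨ ¬k ∨ ¬w) forces a = False.
  then (¬m ∨ ¬w) forces m = False.
  then (a ∨ g ∨ ¬k ∨ ¬u) forces g = True.
  then (a ∨ ¬h) forces h = False.
All clauses satisfied.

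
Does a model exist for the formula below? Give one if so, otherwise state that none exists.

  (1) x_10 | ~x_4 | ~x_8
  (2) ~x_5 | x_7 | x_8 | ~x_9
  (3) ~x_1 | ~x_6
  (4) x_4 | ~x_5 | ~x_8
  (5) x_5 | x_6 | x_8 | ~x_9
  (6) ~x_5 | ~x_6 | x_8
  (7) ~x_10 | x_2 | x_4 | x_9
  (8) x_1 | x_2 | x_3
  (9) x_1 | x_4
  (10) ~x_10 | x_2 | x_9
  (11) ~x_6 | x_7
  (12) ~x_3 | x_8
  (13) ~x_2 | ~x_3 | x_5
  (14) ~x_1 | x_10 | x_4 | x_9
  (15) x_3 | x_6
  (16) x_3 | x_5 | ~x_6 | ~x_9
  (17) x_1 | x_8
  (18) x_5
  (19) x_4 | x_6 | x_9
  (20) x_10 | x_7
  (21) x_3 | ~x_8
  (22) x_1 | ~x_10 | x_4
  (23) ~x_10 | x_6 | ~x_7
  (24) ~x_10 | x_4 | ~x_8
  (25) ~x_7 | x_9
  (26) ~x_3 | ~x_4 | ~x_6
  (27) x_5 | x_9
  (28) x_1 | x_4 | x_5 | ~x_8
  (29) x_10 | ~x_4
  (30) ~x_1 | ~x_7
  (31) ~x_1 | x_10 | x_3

x_1: True; x_2: False; x_3: True; x_4: True; x_5: True; x_6: False; x_7: False; x_8: True; x_9: True; x_10: True

Unit clause (x_5) forces x_5 = True.
Set x_1 = True.
  then (~x_1 | ~x_6) forces x_6 = False.
  then (x_3 | x_6) forces x_3 = True.
  then (~x_1 | ~x_7) forces x_7 = False.
  then (~x_3 | x_8) forces x_8 = True.
  then (x_10 | x_7) forces x_10 = True.
  then (~x_10 | x_4 | ~x_8) forces x_4 = True.
Set x_2 = False.
  then (~x_10 | x_2 | x_9) forces x_9 = True.
All clauses satisfied.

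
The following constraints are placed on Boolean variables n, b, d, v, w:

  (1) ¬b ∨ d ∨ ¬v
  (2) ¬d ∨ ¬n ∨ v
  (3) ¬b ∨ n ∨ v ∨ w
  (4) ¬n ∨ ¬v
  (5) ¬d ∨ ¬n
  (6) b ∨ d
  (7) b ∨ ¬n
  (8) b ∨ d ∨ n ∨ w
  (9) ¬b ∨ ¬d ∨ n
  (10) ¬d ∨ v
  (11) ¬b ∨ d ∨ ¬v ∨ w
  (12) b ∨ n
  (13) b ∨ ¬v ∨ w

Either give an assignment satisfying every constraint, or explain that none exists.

Set n = False.
  then (b ∨ n) forces b = True.
  then (¬b ∨ ¬d ∨ n) forces d = False.
  then (¬b ∨ d ∨ ¬v) forces v = False.
  then (¬b ∨ n ∨ v ∨ w) forces w = True.
All clauses satisfied.

n: False, b: True, d: False, v: False, w: True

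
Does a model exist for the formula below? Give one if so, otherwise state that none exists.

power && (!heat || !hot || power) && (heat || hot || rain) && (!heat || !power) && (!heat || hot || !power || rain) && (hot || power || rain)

Unit clause (power) forces power = True.
In (!heat || !power) only !heat is left, so heat = False.
Set hot = True.
Set rain = False.
Check each clause:
  (power): power holds.
  (!heat || !hot || power): !heat holds.
  (heat || hot || rain): hot holds.
  (!heat || !power): !heat holds.
  (!heat || hot || !power || rain): !heat holds.
  (hot || power || rain): hot holds.
All clauses satisfied.

hot=T, heat=F, rain=F, power=T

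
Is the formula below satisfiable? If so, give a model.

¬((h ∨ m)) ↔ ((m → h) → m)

m: False, h: True

  ¬((h ∨ m)) ↔ ((m → h) → m) = True
    ¬((h ∨ m)) = False
      h ∨ m = True
    (m → h) → m = False
      m → h = True
The formula evaluates to True.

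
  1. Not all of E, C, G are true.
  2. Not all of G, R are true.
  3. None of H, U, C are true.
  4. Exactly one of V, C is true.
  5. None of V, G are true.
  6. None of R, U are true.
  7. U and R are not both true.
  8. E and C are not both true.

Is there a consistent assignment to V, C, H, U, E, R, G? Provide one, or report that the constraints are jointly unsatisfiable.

Case V = True:
  Constraint (5) is violated (V=T) — contradiction.
Case V = False:
  (3) forces H = False.
  (3) forces U = False.
  (3) forces C = False.
  Constraint (4) is violated (V=F, C=F) — contradiction.
Both cases fail — unsatisfiable.

Unsatisfiable — no assignment works.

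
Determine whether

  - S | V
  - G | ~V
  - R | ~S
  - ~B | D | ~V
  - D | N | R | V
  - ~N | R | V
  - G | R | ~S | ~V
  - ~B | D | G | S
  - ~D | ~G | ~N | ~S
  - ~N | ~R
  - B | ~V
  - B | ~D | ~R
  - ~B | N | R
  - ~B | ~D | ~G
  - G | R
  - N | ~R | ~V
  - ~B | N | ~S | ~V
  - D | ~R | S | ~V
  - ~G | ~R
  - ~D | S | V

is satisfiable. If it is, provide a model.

D = False, N = False, B = True, R = True, S = True, G = False, V = False

Set D = False.
Set N = False.
Set B = True.
  then (~B | D | ~V) forces V = False.
  then (D | N | R | V) forces R = True.
  then (~G | ~R) forces G = False.
  then (S | V) forces S = True.
All clauses satisfied.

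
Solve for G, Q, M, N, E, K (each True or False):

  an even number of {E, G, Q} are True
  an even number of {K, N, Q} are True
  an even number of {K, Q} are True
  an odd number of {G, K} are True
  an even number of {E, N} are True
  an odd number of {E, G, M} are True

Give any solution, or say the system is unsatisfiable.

Unsatisfiable

Adding constraints 1, 2, 4, 5 mod 2: every variable appears an even number of times on the left, so the left side is 0.
But the right sides sum to 1 (mod 2). 0 ≠ 1 — the system is inconsistent.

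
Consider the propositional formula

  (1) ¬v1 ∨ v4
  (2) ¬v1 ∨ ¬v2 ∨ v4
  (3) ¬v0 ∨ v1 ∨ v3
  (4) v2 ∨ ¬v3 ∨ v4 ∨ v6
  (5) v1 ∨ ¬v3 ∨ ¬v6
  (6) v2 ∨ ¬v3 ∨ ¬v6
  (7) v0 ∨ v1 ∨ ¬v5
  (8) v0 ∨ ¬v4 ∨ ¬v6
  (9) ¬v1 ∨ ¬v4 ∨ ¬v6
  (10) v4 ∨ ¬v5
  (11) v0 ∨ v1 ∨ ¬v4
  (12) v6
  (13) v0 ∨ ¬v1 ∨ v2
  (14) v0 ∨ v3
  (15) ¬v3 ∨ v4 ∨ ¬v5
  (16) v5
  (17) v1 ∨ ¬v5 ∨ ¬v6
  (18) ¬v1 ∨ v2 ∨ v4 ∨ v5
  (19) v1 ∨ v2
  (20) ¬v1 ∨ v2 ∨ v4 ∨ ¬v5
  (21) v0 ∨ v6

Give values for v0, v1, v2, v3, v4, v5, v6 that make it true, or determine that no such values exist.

No satisfying assignment exists.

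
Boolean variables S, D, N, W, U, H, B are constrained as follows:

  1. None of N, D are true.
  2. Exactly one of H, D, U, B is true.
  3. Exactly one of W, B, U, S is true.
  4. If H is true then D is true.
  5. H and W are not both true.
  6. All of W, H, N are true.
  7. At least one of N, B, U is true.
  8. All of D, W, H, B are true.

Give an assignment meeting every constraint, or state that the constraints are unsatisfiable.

Unsatisfiable

Case D = True:
  Constraint (1) is violated (D=T) — contradiction.
Case D = False:
  Constraint (8) is violated (D=F) — contradiction.
Both cases fail — unsatisfiable.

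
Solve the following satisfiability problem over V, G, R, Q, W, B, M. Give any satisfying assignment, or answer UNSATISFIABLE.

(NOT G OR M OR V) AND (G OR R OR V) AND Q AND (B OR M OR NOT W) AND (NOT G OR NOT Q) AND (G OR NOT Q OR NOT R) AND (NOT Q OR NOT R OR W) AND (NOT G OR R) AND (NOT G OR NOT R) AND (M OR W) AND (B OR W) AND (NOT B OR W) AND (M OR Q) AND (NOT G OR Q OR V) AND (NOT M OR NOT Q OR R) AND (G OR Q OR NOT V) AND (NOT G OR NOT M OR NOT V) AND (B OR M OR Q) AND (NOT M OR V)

Unit clause (Q) forces Q = True.
In (NOT G OR NOT Q) only NOT G is left, so G = False.
In (G OR NOT Q OR NOT R) only NOT R is left, so R = False.
In (NOT M OR NOT Q OR R) only NOT M is left, so M = False.
In (G OR R OR V) only V is left, so V = True.
In (M OR W) only W is left, so W = True.
In (B OR M OR NOT W) only B is left, so B = True.
All clauses satisfied.

V = True; G = False; R = False; Q = True; W = True; B = True; M = False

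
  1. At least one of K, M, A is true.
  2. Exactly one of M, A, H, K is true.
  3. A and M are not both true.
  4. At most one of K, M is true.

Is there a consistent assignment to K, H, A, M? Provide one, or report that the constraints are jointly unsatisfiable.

K=T, H=F, A=F, M=F

  (1) {K, M, A}: 1 true — at least one ✓
  (2) {M, A, H, K}: 1 true — exactly one ✓
  (3) A=F, M=F — not both ✓
  (4) {K, M}: 1 true — at most one ✓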